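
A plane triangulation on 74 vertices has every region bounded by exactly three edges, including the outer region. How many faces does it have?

In a plane triangulation 3F = 2E and V − E + F = 2, so F = 2V − 4 = 2·74 − 4 = 144.

144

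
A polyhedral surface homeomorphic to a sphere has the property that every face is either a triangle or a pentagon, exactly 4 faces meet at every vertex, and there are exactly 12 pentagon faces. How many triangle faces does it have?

Let x be the number of triangles; then F = 12 + x.
Edge–face incidences: 2E = 5·12 + 3·x = 60 + 3x.
Every vertex has degree 4, so 4V = 2E.
Euler: V − E + F = 2 ⇒ (2E)/4 − E + (12 + x) = 2.
Multiply by 8: 2·(2E) − 4·(2E) + 8·(12 + x) = 16, i.e. 96 + 8x − 2·(60 + 3x) = 16.
Collecting terms: 2x − 24 = 16, so 2x = 40, so x = 20.
Then 2E = 60 + 3·20 = 120, so E = 60, V = 2E/4 = 30, F = 12 + 20 = 32.

20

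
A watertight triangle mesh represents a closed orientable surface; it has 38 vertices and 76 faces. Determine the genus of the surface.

Every face is a triangle, so 2E = 3·76 = 228, giving E = 114.
χ = V − E + F = 38 − 114 + 76 = 0.
For a closed orientable surface χ = 2 − 2g, so g = (2 − (0))/2 = 1.

1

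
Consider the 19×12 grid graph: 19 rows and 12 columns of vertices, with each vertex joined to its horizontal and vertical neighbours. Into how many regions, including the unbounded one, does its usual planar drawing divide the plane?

199

The grid has V = 19·12 = 228 vertices and E = 19·11 + 12·18 = 425 edges.
F = 2 − V + E = 2 − 228 + 425 = 199.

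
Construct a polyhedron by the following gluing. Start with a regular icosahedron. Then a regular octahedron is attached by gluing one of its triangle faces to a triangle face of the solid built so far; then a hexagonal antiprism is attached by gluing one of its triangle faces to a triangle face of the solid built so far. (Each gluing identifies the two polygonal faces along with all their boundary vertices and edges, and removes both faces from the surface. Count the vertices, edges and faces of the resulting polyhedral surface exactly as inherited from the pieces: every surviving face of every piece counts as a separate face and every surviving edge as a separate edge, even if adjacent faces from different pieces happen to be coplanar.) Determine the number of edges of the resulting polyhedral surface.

60

A regular icosahedron: V=12, E=30, F=20.
Attach a regular octahedron (V=6, E=12, F=8) along a 3-gon: merge 3 vertices and 3 edges, delete both glued faces → V=15, E=39, F=26.
Attach a hexagonal antiprism (V=12, E=24, F=14) along a 3-gon: merge 3 vertices and 3 edges, delete both glued faces → V=24, E=60, F=38.
Check: V − E + F = 24 − 60 + 38 = 2.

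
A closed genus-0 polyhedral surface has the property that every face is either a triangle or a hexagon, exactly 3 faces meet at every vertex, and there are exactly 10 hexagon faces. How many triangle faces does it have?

Let x be the number of triangles; then F = 10 + x.
Edge–face incidences: 2E = 6·10 + 3·x = 60 + 3x.
Every vertex has degree 3, so 3V = 2E.
Euler: V − E + F = 2 ⇒ (2E)/3 − E + (10 + x) = 2.
Multiply by 6: 2·(2E) − 3·(2E) + 6·(10 + x) = 12, i.e. 60 + 6x − (60 + 3x) = 12.
Collecting terms: 3x = 12, so x = 4.
Then 2E = 60 + 3·4 = 72, so E = 36, V = 2E/3 = 24, F = 10 + 4 = 14.

4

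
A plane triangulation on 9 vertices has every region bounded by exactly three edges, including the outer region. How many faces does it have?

14

In a plane triangulation 3F = 2E and V − E + F = 2, so F = 2V − 4 = 2·9 − 4 = 14.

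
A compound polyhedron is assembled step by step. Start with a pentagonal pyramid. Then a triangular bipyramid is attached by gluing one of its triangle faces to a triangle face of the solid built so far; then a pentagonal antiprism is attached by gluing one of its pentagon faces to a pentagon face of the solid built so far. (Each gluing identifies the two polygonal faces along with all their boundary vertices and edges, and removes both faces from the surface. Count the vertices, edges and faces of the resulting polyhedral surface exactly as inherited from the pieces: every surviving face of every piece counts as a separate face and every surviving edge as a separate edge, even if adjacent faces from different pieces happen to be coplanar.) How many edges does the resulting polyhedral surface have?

31

A pentagonal pyramid: V=6, E=10, F=6.
Attach a triangular bipyramid (V=5, E=9, F=6) along a 3-gon: merge 3 vertices and 3 edges, delete both glued faces → V=8, E=16, F=10.
Attach a pentagonal antiprism (V=10, E=20, F=12) along a 5-gon: merge 5 vertices and 5 edges, delete both glued faces → V=13, E=31, F=20.
Check: V − E + F = 13 − 31 + 20 = 2.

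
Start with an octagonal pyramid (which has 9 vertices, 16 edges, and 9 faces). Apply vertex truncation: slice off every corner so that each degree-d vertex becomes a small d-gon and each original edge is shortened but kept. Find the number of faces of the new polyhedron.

Truncation replaces each original edge-end by a new vertex, so V′ = 2E = 32.
Each original edge survives, and each old vertex of degree d contributes d new edges; summing degrees gives Σd = 2E, so E′ = E + 2E = 3E = 48.
Each original face survives and each original vertex becomes one new face: F′ = F + V = 18.

18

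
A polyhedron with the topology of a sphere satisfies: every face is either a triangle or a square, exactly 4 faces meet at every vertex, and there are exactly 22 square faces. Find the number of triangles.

8

Let x be the number of triangles; then F = 22 + x.
Edge–face incidences: 2E = 4·22 + 3·x = 88 + 3x.
Every vertex has degree 4, so 4V = 2E.
Euler: V − E + F = 2 ⇒ (2E)/4 − E + (22 + x) = 2.
Multiply by 8: 2·(2E) − 4·(2E) + 8·(22 + x) = 16, i.e. 176 + 8x − 2·(88 + 3x) = 16.
Collecting terms: 2x = 16, so x = 8.
Then 2E = 88 + 3·8 = 112, so E = 56, V = 2E/4 = 28, F = 22 + 8 = 30.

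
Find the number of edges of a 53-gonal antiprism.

212

An antiprism on an n-gon has two n-gon caps and 2n triangles: V = 2·53 = 106, E = 4·53 = 212, F = 2·53 + 2 = 108.
Check: V − E + F = 106 − 212 + 108 = 2.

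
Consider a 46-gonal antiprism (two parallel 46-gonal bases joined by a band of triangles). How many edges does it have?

An antiprism on an n-gon has two n-gon caps and 2n triangles: V = 2·46 = 92, E = 4·46 = 184, F = 2·46 + 2 = 94.

184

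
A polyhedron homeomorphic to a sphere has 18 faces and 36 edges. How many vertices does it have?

Here V − E + F = 2.
V = 2 + E − F = 2 + 36 − 18 = 20.

20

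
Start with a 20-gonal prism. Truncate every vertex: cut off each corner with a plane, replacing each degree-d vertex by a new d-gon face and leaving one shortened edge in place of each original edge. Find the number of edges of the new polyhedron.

180

The base solid has V = 40, E = 60, F = 22.
Truncation replaces each original edge-end by a new vertex, so V′ = 2E = 120.
Each original edge survives, and each old vertex of degree d contributes d new edges; summing degrees gives Σd = 2E, so E′ = E + 2E = 3E = 180.
Each original face survives and each original vertex becomes one new face: F′ = F + V = 62.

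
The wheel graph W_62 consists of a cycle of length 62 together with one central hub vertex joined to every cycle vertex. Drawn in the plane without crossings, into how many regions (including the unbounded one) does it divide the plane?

W_62 has V = 62 + 1 = 63 vertices and E = 2·62 = 124 edges.
By Euler's formula F = 2 − V + E = 2 − 63 + 124 = 63.

63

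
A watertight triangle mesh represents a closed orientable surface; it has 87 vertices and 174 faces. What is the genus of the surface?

1

Every face is a triangle, so 2E = 3·174 = 522, giving E = 261.
χ = V − E + F = 87 − 261 + 174 = 0.
For a closed orientable surface χ = 2 − 2g, so g = (2 − (0))/2 = 1.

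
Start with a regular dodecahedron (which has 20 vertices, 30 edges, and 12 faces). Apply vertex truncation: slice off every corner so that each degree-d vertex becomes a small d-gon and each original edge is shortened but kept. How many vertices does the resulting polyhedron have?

Truncation replaces each original edge-end by a new vertex, so V′ = 2E = 60.
Each original edge survives, and each old vertex of degree d contributes d new edges; summing degrees gives Σd = 2E, so E′ = E + 2E = 3E = 90.
Each original face survives and each original vertex becomes one new face: F′ = F + V = 32.

60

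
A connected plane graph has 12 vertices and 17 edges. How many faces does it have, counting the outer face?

Euler's formula for a connected plane graph: V − E + F = 2, so F = 2 − 12 + 17 = 7.

7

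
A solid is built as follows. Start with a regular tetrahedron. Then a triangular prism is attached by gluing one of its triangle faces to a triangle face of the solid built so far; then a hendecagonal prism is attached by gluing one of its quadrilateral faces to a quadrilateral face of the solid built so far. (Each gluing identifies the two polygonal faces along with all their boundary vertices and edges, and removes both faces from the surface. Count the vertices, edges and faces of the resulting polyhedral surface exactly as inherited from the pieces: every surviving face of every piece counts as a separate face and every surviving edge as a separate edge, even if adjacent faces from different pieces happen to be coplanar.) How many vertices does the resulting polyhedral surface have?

25

A regular tetrahedron: V=4, E=6, F=4.
Attach a triangular prism (V=6, E=9, F=5) along a 3-gon: merge 3 vertices and 3 edges, delete both glued faces → V=7, E=12, F=7.
Attach a hendecagonal prism (V=22, E=33, F=13) along a 4-gon: merge 4 vertices and 4 edges, delete both glued faces → V=25, E=41, F=18.
Check: V − E + F = 25 − 41 + 18 = 2.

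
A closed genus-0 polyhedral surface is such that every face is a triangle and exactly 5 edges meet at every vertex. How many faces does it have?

20

Each face has 3 edges and each edge borders two faces, so 2E = 3F.
Each vertex has degree 5, so 5V = 2E and hence V = 3F/5.
Euler: V − E + F = 2 ⇒ (3F/5) − (3F/2) + F = 2.
Multiply by 10: (6 − 15 + 10)F = 20, i.e. 1F = 20.
So F = 20, E = 3·20/2 = 30, V = 3·20/5 = 12.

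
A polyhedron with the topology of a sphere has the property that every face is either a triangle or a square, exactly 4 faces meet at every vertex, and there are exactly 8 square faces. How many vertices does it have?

14

Let x be the number of triangles; then F = 8 + x.
Edge–face incidences: 2E = 4·8 + 3·x = 32 + 3x.
Every vertex has degree 4, so 4V = 2E.
Euler: V − E + F = 2 ⇒ (2E)/4 − E + (8 + x) = 2.
Multiply by 8: 2·(2E) − 4·(2E) + 8·(8 + x) = 16, i.e. 64 + 8x − 2·(32 + 3x) = 16.
Collecting terms: 2x = 16, so x = 8.
Then 2E = 32 + 3·8 = 56, so E = 28, V = 2E/4 = 14, F = 8 + 8 = 16.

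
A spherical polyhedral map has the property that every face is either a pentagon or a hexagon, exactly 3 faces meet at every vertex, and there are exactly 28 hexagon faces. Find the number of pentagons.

12

Let x be the number of pentagons; then F = 28 + x.
Edge–face incidences: 2E = 6·28 + 5·x = 168 + 5x.
Every vertex has degree 3, so 3V = 2E.
Euler: V − E + F = 2 ⇒ (2E)/3 − E + (28 + x) = 2.
Multiply by 6: 2·(2E) − 3·(2E) + 6·(28 + x) = 12, i.e. 168 + 6x − (168 + 5x) = 12.
Collecting terms: x = 12.
Then 2E = 168 + 5·12 = 228, so E = 114, V = 2E/3 = 76, F = 28 + 12 = 40.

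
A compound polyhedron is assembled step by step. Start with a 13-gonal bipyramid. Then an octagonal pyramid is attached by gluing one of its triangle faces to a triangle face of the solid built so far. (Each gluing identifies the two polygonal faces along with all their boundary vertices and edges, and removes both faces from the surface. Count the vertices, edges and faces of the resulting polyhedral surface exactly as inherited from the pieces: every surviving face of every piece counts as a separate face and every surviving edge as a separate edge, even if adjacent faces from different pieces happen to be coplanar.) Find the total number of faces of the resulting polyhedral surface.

33

A 13-gonal bipyramid: V=15, E=39, F=26.
Attach an octagonal pyramid (V=9, E=16, F=9) along a 3-gon: merge 3 vertices and 3 edges, delete both glued faces → V=21, E=52, F=33.
Check: V − E + F = 21 − 52 + 33 = 2.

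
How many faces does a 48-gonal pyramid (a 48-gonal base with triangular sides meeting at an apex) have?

A pyramid on an n-gon base has one n-gon and n triangles: V = 48 + 1 = 49, E = 2·48 = 96, F = 48 + 1 = 49.

49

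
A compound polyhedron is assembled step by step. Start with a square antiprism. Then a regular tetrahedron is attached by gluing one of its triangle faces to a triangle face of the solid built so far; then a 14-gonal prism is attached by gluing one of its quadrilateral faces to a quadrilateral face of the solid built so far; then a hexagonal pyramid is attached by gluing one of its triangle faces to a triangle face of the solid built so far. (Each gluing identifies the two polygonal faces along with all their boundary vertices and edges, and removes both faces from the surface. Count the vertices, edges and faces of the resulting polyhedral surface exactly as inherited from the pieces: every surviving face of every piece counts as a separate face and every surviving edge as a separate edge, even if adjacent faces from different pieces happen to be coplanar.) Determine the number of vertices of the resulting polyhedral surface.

37

A square antiprism: V=8, E=16, F=10.
Attach a regular tetrahedron (V=4, E=6, F=4) along a 3-gon: merge 3 vertices and 3 edges, delete both glued faces → V=9, E=19, F=12.
Attach a 14-gonal prism (V=28, E=42, F=16) along a 4-gon: merge 4 vertices and 4 edges, delete both glued faces → V=33, E=57, F=26.
Attach a hexagonal pyramid (V=7, E=12, F=7) along a 3-gon: merge 3 vertices and 3 edges, delete both glued faces → V=37, E=66, F=31.
Check: V − E + F = 37 − 66 + 31 = 2.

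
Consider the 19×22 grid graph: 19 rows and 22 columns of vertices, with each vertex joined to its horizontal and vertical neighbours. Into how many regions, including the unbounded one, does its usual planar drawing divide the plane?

379

The grid has V = 19·22 = 418 vertices and E = 19·21 + 22·18 = 795 edges.
F = 2 − V + E = 2 − 418 + 795 = 379.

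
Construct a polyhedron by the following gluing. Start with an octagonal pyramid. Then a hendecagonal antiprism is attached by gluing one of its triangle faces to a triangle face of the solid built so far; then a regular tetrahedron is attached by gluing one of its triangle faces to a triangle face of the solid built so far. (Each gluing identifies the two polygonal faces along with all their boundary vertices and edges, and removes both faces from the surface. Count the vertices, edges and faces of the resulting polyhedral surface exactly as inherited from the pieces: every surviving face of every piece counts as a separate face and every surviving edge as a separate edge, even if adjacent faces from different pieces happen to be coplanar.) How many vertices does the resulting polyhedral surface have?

An octagonal pyramid: V=9, E=16, F=9.
Attach a hendecagonal antiprism (V=22, E=44, F=24) along a 3-gon: merge 3 vertices and 3 edges, delete both glued faces → V=28, E=57, F=31.
Attach a regular tetrahedron (V=4, E=6, F=4) along a 3-gon: merge 3 vertices and 3 edges, delete both glued faces → V=29, E=60, F=33.
Check: V − E + F = 29 − 60 + 33 = 2.

29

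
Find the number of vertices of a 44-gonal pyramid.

A pyramid on an n-gon base has one n-gon and n triangles: V = 44 + 1 = 45, E = 2·44 = 88, F = 44 + 1 = 45.

45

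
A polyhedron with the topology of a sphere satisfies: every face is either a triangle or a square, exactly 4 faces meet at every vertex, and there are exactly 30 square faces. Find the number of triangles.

8

Let x be the number of triangles; then F = 30 + x.
Edge–face incidences: 2E = 4·30 + 3·x = 120 + 3x.
Every vertex has degree 4, so 4V = 2E.
Euler: V − E + F = 2 ⇒ (2E)/4 − E + (30 + x) = 2.
Multiply by 8: 2·(2E) − 4·(2E) + 8·(30 + x) = 16, i.e. 240 + 8x − 2·(120 + 3x) = 16.
Collecting terms: 2x = 16, so x = 8.
Then 2E = 120 + 3·8 = 144, so E = 72, V = 2E/4 = 36, F = 30 + 8 = 38.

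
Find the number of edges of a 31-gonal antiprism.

An antiprism on an n-gon has two n-gon caps and 2n triangles: V = 2·31 = 62, E = 4·31 = 124, F = 2·31 + 2 = 64.
Check: V − E + F = 62 − 124 + 64 = 2.

124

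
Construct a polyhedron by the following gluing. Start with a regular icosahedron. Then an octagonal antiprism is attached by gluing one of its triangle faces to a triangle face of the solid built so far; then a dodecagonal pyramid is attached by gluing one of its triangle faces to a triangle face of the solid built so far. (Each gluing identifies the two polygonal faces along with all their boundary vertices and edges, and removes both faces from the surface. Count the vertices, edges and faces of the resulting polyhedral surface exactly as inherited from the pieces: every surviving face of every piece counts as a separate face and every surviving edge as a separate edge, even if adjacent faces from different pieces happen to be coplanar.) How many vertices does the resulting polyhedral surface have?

A regular icosahedron: V=12, E=30, F=20.
Attach an octagonal antiprism (V=16, E=32, F=18) along a 3-gon: merge 3 vertices and 3 edges, delete both glued faces → V=25, E=59, F=36.
Attach a dodecagonal pyramid (V=13, E=24, F=13) along a 3-gon: merge 3 vertices and 3 edges, delete both glued faces → V=35, E=80, F=47.
Check: V − E + F = 35 − 80 + 47 = 2.

35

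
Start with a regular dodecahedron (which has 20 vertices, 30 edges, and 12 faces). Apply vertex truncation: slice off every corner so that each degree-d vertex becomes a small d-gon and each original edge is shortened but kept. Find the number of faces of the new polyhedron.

32

Truncation replaces each original edge-end by a new vertex, so V′ = 2E = 60.
Each original edge survives, and each old vertex of degree d contributes d new edges; summing degrees gives Σd = 2E, so E′ = E + 2E = 3E = 90.
Each original face survives and each original vertex becomes one new face: F′ = F + V = 32.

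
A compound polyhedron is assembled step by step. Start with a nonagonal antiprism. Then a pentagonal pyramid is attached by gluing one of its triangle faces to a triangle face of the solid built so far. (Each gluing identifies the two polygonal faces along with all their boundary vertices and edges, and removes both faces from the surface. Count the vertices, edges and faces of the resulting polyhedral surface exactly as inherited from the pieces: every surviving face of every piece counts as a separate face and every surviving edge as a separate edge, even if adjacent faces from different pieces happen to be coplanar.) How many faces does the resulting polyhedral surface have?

24

A nonagonal antiprism: V=18, E=36, F=20.
Attach a pentagonal pyramid (V=6, E=10, F=6) along a 3-gon: merge 3 vertices and 3 edges, delete both glued faces → V=21, E=43, F=24.
Check: V − E + F = 21 − 43 + 24 = 2.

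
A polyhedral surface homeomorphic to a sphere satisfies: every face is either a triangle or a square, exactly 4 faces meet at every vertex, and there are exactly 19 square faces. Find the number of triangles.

8

Let x be the number of triangles; then F = 19 + x.
Edge–face incidences: 2E = 4·19 + 3·x = 76 + 3x.
Every vertex has degree 4, so 4V = 2E.
Euler: V − E + F = 2 ⇒ (2E)/4 − E + (19 + x) = 2.
Multiply by 8: 2·(2E) − 4·(2E) + 8·(19 + x) = 16, i.e. 152 + 8x − 2·(76 + 3x) = 16.
Collecting terms: 2x = 16, so x = 8.
Then 2E = 76 + 3·8 = 100, so E = 50, V = 2E/4 = 25, F = 19 + 8 = 27.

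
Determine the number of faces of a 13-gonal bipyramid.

A bipyramid over an n-gon has 2n triangular faces and n + 2 vertices: V = 13 + 2 = 15, E = 3·13 = 39, F = 2·13 = 26.
Check: V − E + F = 15 − 39 + 26 = 2.

26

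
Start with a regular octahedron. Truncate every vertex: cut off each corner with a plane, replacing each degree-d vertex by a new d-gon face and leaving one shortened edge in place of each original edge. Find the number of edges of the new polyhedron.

36

The base solid has V = 6, E = 12, F = 8.
Truncation replaces each original edge-end by a new vertex, so V′ = 2E = 24.
Each original edge survives, and each old vertex of degree d contributes d new edges; summing degrees gives Σd = 2E, so E′ = E + 2E = 3E = 36.
Each original face survives and each original vertex becomes one new face: F′ = F + V = 14.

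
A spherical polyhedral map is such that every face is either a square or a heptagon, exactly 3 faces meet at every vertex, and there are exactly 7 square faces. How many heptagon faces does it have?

2

Let x be the number of heptagons; then F = 7 + x.
Edge–face incidences: 2E = 4·7 + 7·x = 28 + 7x.
Every vertex has degree 3, so 3V = 2E.
Euler: V − E + F = 2 ⇒ (2E)/3 − E + (7 + x) = 2.
Multiply by 6: 2·(2E) − 3·(2E) + 6·(7 + x) = 12, i.e. 42 + 6x − (28 + 7x) = 12.
Collecting terms: −x + 14 = 12, so −x = −2, so x = 2.
Then 2E = 28 + 7·2 = 42, so E = 21, V = 2E/3 = 14, F = 7 + 2 = 9.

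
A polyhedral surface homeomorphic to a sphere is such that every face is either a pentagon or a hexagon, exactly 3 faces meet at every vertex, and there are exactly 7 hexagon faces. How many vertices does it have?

Let x be the number of pentagons; then F = 7 + x.
Edge–face incidences: 2E = 6·7 + 5·x = 42 + 5x.
Every vertex has degree 3, so 3V = 2E.
Euler: V − E + F = 2 ⇒ (2E)/3 − E + (7 + x) = 2.
Multiply by 6: 2·(2E) − 3·(2E) + 6·(7 + x) = 12, i.e. 42 + 6x − (42 + 5x) = 12.
Collecting terms: x = 12.
Then 2E = 42 + 5·12 = 102, so E = 51, V = 2E/3 = 34, F = 7 + 12 = 19.

34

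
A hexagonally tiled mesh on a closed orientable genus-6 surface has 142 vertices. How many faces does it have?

χ = 2 − 2·6 = -10, and every face is a hexagon so 6F = 2E.
V − E + F = -10 with E = 6F/2 gives 142 − (6/2 − 1)·F = -10, so F = 76 and E = 228.

76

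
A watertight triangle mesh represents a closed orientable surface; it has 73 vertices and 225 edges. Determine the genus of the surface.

2

Every face is a triangle and each edge borders two faces, so 3F = 2·225, giving F = 150.
χ = V − E + F = 73 − 225 + 150 = -2.
For a closed orientable surface χ = 2 − 2g, so g = (2 − (-2))/2 = 2.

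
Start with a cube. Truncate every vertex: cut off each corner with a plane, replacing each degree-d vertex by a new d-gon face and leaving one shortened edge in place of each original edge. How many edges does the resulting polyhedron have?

36

The base solid has V = 8, E = 12, F = 6.
Truncation replaces each original edge-end by a new vertex, so V′ = 2E = 24.
Each original edge survives, and each old vertex of degree d contributes d new edges; summing degrees gives Σd = 2E, so E′ = E + 2E = 3E = 36.
Each original face survives and each original vertex becomes one new face: F′ = F + V = 14.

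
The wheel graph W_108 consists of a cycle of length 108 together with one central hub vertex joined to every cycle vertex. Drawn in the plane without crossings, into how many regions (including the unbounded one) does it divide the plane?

109

W_108 has V = 108 + 1 = 109 vertices and E = 2·108 = 216 edges.
By Euler's formula F = 2 − V + E = 2 − 109 + 216 = 109.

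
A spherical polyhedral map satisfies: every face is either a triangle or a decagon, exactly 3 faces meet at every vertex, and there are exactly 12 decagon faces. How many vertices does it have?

Let x be the number of triangles; then F = 12 + x.
Edge–face incidences: 2E = 10·12 + 3·x = 120 + 3x.
Every vertex has degree 3, so 3V = 2E.
Euler: V − E + F = 2 ⇒ (2E)/3 − E + (12 + x) = 2.
Multiply by 6: 2·(2E) − 3·(2E) + 6·(12 + x) = 12, i.e. 72 + 6x − (120 + 3x) = 12.
Collecting terms: 3x − 48 = 12, so 3x = 60, so x = 20.
Then 2E = 120 + 3·20 = 180, so E = 90, V = 2E/3 = 60, F = 12 + 20 = 32.

60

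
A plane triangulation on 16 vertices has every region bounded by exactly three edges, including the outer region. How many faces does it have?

In a plane triangulation 3F = 2E and V − E + F = 2, so F = 2V − 4 = 2·16 − 4 = 28.

28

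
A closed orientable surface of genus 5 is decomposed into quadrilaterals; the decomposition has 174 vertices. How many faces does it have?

χ = 2 − 2·5 = -8, and every face is a square so 4F = 2E.
V − E + F = -8 with E = 4F/2 gives 174 − (4/2 − 1)·F = -8, so F = 182 and E = 364.

182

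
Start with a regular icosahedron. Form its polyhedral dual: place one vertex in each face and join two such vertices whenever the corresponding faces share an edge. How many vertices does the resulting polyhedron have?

20

The base solid has V = 12, E = 30, F = 20.
The dual swaps V and F and preserves E: V′ = F = 20, E′ = E = 30, F′ = V = 12.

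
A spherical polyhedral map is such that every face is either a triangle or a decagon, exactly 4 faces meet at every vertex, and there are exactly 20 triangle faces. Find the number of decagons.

Let x be the number of decagons; then F = 20 + x.
Edge–face incidences: 2E = 3·20 + 10·x = 60 + 10x.
Every vertex has degree 4, so 4V = 2E.
Euler: V − E + F = 2 ⇒ (2E)/4 − E + (20 + x) = 2.
Multiply by 8: 2·(2E) − 4·(2E) + 8·(20 + x) = 16, i.e. 160 + 8x − 2·(60 + 10x) = 16.
Collecting terms: −12x + 40 = 16, so −12x = −24, so x = 2.
Then 2E = 60 + 10·2 = 80, so E = 40, V = 2E/4 = 20, F = 20 + 2 = 22.

2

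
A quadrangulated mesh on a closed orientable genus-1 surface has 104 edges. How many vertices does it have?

χ = 2 − 2·1 = 0, and every face is a square so 4F = 2E.
F = 2E/4 = 52. Then V = 0 + E − F = 0 + 104 − 52 = 52.

52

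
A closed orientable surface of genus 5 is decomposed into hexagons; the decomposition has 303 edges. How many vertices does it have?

χ = 2 − 2·5 = -8, and every face is a hexagon so 6F = 2E.
F = 2E/6 = 101. Then V = -8 + E − F = -8 + 303 − 101 = 194.

194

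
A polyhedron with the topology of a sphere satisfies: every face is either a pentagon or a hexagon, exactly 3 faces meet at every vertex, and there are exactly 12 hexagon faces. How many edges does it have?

66

Let x be the number of pentagons; then F = 12 + x.
Edge–face incidences: 2E = 6·12 + 5·x = 72 + 5x.
Every vertex has degree 3, so 3V = 2E.
Euler: V − E + F = 2 ⇒ (2E)/3 − E + (12 + x) = 2.
Multiply by 6: 2·(2E) − 3·(2E) + 6·(12 + x) = 12, i.e. 72 + 6x − (72 + 5x) = 12.
Collecting terms: x = 12.
Then 2E = 72 + 5·12 = 132, so E = 66, V = 2E/3 = 44, F = 12 + 12 = 24.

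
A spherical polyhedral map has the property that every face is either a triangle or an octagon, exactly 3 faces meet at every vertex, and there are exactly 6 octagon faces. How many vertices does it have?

Let x be the number of triangles; then F = 6 + x.
Edge–face incidences: 2E = 8·6 + 3·x = 48 + 3x.
Every vertex has degree 3, so 3V = 2E.
Euler: V − E + F = 2 ⇒ (2E)/3 − E + (6 + x) = 2.
Multiply by 6: 2·(2E) − 3·(2E) + 6·(6 + x) = 12, i.e. 36 + 6x − (48 + 3x) = 12.
Collecting terms: 3x − 12 = 12, so 3x = 24, so x = 8.
Then 2E = 48 + 3·8 = 72, so E = 36, V = 2E/3 = 24, F = 6 + 8 = 14.

24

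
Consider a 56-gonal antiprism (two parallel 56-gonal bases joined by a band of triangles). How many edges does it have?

224

An antiprism on an n-gon has two n-gon caps and 2n triangles: V = 2·56 = 112, E = 4·56 = 224, F = 2·56 + 2 = 114.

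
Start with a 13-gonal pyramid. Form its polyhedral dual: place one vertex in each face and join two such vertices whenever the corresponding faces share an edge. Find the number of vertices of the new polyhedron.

The base solid has V = 14, E = 26, F = 14.
The dual swaps V and F and preserves E: V′ = F = 14, E′ = E = 26, F′ = V = 14.

14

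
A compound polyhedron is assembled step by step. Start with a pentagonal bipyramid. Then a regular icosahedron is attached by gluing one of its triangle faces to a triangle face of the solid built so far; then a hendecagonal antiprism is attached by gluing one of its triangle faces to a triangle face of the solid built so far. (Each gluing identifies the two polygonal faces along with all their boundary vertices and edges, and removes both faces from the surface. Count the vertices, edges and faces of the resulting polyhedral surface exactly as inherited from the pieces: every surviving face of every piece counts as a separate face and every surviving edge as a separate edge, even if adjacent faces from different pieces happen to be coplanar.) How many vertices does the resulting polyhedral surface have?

35

A pentagonal bipyramid: V=7, E=15, F=10.
Attach a regular icosahedron (V=12, E=30, F=20) along a 3-gon: merge 3 vertices and 3 edges, delete both glued faces → V=16, E=42, F=28.
Attach a hendecagonal antiprism (V=22, E=44, F=24) along a 3-gon: merge 3 vertices and 3 edges, delete both glued faces → V=35, E=83, F=50.
Check: V − E + F = 35 − 83 + 50 = 2.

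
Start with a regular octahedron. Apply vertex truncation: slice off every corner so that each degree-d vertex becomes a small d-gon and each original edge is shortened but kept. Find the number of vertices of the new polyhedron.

The base solid has V = 6, E = 12, F = 8.
Truncation replaces each original edge-end by a new vertex, so V′ = 2E = 24.
Each original edge survives, and each old vertex of degree d contributes d new edges; summing degrees gives Σd = 2E, so E′ = E + 2E = 3E = 36.
Each original face survives and each original vertex becomes one new face: F′ = F + V = 14.

24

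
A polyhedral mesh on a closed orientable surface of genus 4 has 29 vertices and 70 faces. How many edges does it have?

105

For a closed orientable surface of genus 4, χ = 2 − 2·4 = -6.
E = V + F − (-6) = 29 + 70 − (-6) = 105.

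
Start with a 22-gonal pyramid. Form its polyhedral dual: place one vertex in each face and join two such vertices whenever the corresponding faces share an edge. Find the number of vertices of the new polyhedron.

The base solid has V = 23, E = 44, F = 23.
The dual swaps V and F and preserves E: V′ = F = 23, E′ = E = 44, F′ = V = 23.

23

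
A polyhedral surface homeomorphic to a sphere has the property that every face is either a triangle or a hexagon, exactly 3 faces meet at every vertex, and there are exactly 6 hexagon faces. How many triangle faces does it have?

Let x be the number of triangles; then F = 6 + x.
Edge–face incidences: 2E = 6·6 + 3·x = 36 + 3x.
Every vertex has degree 3, so 3V = 2E.
Euler: V − E + F = 2 ⇒ (2E)/3 − E + (6 + x) = 2.
Multiply by 6: 2·(2E) − 3·(2E) + 6·(6 + x) = 12, i.e. 36 + 6x − (36 + 3x) = 12.
Collecting terms: 3x = 12, so x = 4.
Then 2E = 36 + 3·4 = 48, so E = 24, V = 2E/3 = 16, F = 6 + 4 = 10.

4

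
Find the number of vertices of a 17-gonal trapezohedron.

36

The n-trapezohedron (dual of the n-antiprism) has V = 2·17 + 2 = 36, E = 4·17 = 68, F = 2·17 = 34.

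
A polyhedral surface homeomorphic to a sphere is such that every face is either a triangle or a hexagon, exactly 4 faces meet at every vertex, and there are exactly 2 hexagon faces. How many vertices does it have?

12

Let x be the number of triangles; then F = 2 + x.
Edge–face incidences: 2E = 6·2 + 3·x = 12 + 3x.
Every vertex has degree 4, so 4V = 2E.
Euler: V − E + F = 2 ⇒ (2E)/4 − E + (2 + x) = 2.
Multiply by 8: 2·(2E) − 4·(2E) + 8·(2 + x) = 16, i.e. 16 + 8x − 2·(12 + 3x) = 16.
Collecting terms: 2x − 8 = 16, so 2x = 24, so x = 12.
Then 2E = 12 + 3·12 = 48, so E = 24, V = 2E/4 = 12, F = 2 + 12 = 14.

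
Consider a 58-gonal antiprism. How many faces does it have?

An antiprism on an n-gon has two n-gon caps and 2n triangles: V = 2·58 = 116, E = 4·58 = 232, F = 2·58 + 2 = 118.

118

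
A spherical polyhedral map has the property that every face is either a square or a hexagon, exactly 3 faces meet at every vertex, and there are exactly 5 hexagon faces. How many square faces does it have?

Let x be the number of squares; then F = 5 + x.
Edge–face incidences: 2E = 6·5 + 4·x = 30 + 4x.
Every vertex has degree 3, so 3V = 2E.
Euler: V − E + F = 2 ⇒ (2E)/3 − E + (5 + x) = 2.
Multiply by 6: 2·(2E) − 3·(2E) + 6·(5 + x) = 12, i.e. 30 + 6x − (30 + 4x) = 12.
Collecting terms: 2x = 12, so x = 6.
Then 2E = 30 + 4·6 = 54, so E = 27, V = 2E/3 = 18, F = 5 + 6 = 11.

6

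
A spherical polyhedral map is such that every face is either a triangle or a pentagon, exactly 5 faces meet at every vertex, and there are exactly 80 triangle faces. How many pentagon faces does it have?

Let x be the number of pentagons; then F = 80 + x.
Edge–face incidences: 2E = 3·80 + 5·x = 240 + 5x.
Every vertex has degree 5, so 5V = 2E.
Euler: V − E + F = 2 ⇒ (2E)/5 − E + (80 + x) = 2.
Multiply by 10: 2·(2E) − 5·(2E) + 10·(80 + x) = 20, i.e. 800 + 10x − 3·(240 + 5x) = 20.
Collecting terms: −5x + 80 = 20, so −5x = −60, so x = 12.
Then 2E = 240 + 5·12 = 300, so E = 150, V = 2E/5 = 60, F = 80 + 12 = 92.

12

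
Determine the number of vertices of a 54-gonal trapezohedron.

The n-trapezohedron (dual of the n-antiprism) has V = 2·54 + 2 = 110, E = 4·54 = 216, F = 2·54 = 108.

110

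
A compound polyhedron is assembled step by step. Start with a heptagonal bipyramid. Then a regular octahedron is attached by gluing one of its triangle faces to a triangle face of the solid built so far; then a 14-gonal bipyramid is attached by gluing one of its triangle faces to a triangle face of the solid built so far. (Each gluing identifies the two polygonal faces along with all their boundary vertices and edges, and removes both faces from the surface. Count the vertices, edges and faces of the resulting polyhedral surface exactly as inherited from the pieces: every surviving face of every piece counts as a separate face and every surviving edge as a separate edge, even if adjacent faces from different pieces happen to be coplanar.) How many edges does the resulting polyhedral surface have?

69

A heptagonal bipyramid: V=9, E=21, F=14.
Attach a regular octahedron (V=6, E=12, F=8) along a 3-gon: merge 3 vertices and 3 edges, delete both glued faces → V=12, E=30, F=20.
Attach a 14-gonal bipyramid (V=16, E=42, F=28) along a 3-gon: merge 3 vertices and 3 edges, delete both glued faces → V=25, E=69, F=46.
Check: V − E + F = 25 − 69 + 46 = 2.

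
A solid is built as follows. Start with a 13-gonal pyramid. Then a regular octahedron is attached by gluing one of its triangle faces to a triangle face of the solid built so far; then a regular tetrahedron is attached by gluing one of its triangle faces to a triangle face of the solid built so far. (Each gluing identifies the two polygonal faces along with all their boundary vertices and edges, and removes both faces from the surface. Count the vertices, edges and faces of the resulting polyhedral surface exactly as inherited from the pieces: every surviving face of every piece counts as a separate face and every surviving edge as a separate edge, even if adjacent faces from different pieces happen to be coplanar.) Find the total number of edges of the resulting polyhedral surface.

A 13-gonal pyramid: V=14, E=26, F=14.
Attach a regular octahedron (V=6, E=12, F=8) along a 3-gon: merge 3 vertices and 3 edges, delete both glued faces → V=17, E=35, F=20.
Attach a regular tetrahedron (V=4, E=6, F=4) along a 3-gon: merge 3 vertices and 3 edges, delete both glued faces → V=18, E=38, F=22.
Check: V − E + F = 18 − 38 + 22 = 2.

38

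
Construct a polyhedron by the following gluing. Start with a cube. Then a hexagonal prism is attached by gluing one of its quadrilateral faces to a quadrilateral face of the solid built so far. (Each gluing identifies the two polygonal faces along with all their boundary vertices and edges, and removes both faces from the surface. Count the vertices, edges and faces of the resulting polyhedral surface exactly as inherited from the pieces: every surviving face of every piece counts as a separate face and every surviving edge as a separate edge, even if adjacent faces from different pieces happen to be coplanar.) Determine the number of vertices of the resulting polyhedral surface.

16

A cube: V=8, E=12, F=6.
Attach a hexagonal prism (V=12, E=18, F=8) along a 4-gon: merge 4 vertices and 4 edges, delete both glued faces → V=16, E=26, F=12.
Check: V − E + F = 16 − 26 + 12 = 2.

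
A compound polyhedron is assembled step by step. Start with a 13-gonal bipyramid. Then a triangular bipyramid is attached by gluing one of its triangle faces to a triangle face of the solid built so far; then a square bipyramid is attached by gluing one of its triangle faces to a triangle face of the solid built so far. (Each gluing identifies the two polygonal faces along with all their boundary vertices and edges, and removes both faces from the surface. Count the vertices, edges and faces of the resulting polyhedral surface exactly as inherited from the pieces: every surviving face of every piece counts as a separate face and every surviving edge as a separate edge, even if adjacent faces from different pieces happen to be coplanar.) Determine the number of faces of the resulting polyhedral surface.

36

A 13-gonal bipyramid: V=15, E=39, F=26.
Attach a triangular bipyramid (V=5, E=9, F=6) along a 3-gon: merge 3 vertices and 3 edges, delete both glued faces → V=17, E=45, F=30.
Attach a square bipyramid (V=6, E=12, F=8) along a 3-gon: merge 3 vertices and 3 edges, delete both glued faces → V=20, E=54, F=36.
Check: V − E + F = 20 − 54 + 36 = 2.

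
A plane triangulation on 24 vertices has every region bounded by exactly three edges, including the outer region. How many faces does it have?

44

In a plane triangulation 3F = 2E and V − E + F = 2, so F = 2V − 4 = 2·24 − 4 = 44.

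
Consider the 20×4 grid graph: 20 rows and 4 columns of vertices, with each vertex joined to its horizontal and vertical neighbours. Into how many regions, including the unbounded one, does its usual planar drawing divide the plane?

58

The grid has V = 20·4 = 80 vertices and E = 20·3 + 4·19 = 136 edges.
F = 2 − V + E = 2 − 80 + 136 = 58.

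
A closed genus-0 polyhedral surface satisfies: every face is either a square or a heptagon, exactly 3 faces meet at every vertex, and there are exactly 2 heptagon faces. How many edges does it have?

21

Let x be the number of squares; then F = 2 + x.
Edge–face incidences: 2E = 7·2 + 4·x = 14 + 4x.
Every vertex has degree 3, so 3V = 2E.
Euler: V − E + F = 2 ⇒ (2E)/3 − E + (2 + x) = 2.
Multiply by 6: 2·(2E) − 3·(2E) + 6·(2 + x) = 12, i.e. 12 + 6x − (14 + 4x) = 12.
Collecting terms: 2x − 2 = 12, so 2x = 14, so x = 7.
Then 2E = 14 + 4·7 = 42, so E = 21, V = 2E/3 = 14, F = 2 + 7 = 9.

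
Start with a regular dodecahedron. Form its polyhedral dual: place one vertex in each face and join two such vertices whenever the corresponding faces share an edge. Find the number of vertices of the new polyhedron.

The base solid has V = 20, E = 30, F = 12.
The dual swaps V and F and preserves E: V′ = F = 12, E′ = E = 30, F′ = V = 20.

12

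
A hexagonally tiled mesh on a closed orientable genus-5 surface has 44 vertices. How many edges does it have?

χ = 2 − 2·5 = -8, and every face is a hexagon so 6F = 2E.
V − E + F = -8 with E = 6F/2 gives 44 − (6/2 − 1)·F = -8, so F = 26 and E = 78.

78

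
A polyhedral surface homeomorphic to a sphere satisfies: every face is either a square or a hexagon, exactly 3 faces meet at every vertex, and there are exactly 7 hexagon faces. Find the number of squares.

Let x be the number of squares; then F = 7 + x.
Edge–face incidences: 2E = 6·7 + 4·x = 42 + 4x.
Every vertex has degree 3, so 3V = 2E.
Euler: V − E + F = 2 ⇒ (2E)/3 − E + (7 + x) = 2.
Multiply by 6: 2·(2E) − 3·(2E) + 6·(7 + x) = 12, i.e. 42 + 6x − (42 + 4x) = 12.
Collecting terms: 2x = 12, so x = 6.
Then 2E = 42 + 4·6 = 66, so E = 33, V = 2E/3 = 22, F = 7 + 6 = 13.

6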